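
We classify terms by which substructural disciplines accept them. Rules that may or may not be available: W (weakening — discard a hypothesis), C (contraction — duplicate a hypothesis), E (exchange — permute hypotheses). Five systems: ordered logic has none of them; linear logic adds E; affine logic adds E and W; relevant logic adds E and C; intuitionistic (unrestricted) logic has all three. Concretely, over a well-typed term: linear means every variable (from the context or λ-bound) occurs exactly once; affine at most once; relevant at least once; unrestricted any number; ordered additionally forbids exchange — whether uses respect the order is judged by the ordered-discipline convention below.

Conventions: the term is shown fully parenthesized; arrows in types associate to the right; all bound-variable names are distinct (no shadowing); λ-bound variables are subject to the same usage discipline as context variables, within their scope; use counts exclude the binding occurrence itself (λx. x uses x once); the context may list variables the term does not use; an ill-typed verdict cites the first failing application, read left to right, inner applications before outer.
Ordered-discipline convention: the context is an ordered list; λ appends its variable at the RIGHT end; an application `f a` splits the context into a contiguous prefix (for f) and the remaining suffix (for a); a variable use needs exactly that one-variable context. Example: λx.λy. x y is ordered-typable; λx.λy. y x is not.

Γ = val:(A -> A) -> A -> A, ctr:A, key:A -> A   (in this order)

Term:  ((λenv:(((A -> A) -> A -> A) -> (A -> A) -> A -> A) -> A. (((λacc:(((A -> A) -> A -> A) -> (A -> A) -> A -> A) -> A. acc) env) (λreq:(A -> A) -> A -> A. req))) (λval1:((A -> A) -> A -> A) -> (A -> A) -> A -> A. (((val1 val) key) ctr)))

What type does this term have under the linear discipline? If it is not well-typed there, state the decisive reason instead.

term : A
use counts: val ×1, ctr ×1, key ×1, env (λ-bound) ×1, acc (λ-bound) ×1, req (λ-bound) ×1, val1 (λ-bound) ×1
left-to-right use order: acc, env, req, val1, val, key, ctr
typing: well-typed — term : A
all disciplines: ordered ✗; linear ✓; affine ✓; relevant ✓; unrestricted ✓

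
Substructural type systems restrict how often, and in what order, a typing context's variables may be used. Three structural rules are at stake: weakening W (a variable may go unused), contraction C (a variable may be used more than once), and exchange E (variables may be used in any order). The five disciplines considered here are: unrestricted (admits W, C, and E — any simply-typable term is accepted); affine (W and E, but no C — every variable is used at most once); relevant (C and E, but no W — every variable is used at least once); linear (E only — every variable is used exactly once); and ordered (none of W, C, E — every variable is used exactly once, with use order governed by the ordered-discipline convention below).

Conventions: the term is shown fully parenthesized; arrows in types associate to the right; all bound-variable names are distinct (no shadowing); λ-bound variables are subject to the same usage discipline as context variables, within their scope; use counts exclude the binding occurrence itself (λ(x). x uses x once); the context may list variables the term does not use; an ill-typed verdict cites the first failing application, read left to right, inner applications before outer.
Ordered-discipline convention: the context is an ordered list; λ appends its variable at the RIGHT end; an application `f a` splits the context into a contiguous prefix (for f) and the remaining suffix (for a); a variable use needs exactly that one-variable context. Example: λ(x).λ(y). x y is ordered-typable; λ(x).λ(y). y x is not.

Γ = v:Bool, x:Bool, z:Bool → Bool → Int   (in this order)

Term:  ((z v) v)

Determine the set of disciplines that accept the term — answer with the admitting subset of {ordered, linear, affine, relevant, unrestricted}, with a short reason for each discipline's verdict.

admitting disciplines: unrestricted
use counts: v=2, x=0, z=1
left-to-right use order: z, v, v
typing: the term checks, with type Int
ordered: ✗ — needs contraction — v ×2; x left unused
linear: ✗ — needs contraction — v ×2; x left unused
affine: ✗ — needs contraction — v ×2
relevant: ✗ — x left unused
unrestricted: ✓ — well-typed at Int; no restrictions here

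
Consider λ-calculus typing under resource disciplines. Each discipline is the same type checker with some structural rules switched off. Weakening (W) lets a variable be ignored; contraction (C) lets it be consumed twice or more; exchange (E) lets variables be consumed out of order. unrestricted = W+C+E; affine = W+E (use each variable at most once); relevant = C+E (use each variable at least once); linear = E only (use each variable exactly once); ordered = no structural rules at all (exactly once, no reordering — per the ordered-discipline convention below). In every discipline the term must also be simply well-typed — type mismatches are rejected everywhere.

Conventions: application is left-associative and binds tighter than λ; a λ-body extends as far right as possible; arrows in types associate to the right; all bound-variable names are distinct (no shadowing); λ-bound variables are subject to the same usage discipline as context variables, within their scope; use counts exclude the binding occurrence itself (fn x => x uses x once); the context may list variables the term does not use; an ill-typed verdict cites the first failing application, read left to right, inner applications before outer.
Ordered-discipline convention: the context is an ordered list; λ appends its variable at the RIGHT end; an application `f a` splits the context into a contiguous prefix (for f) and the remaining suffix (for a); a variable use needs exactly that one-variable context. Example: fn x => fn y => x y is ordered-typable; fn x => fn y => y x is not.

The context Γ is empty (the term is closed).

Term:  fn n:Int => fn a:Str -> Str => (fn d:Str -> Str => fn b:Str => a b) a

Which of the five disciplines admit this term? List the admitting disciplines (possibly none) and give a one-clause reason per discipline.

admitted by: unrestricted
usage: n (λ-bound)=0; a (λ-bound)=2; d (λ-bound)=0; b (λ-bound)=1
uses in reading order: a, b, a
typing: ✓ — Int -> (Str -> Str) -> Str -> Str
ordered ✗ (needs contraction — a ×2; n, d never used (weakening))
linear ✗ (needs contraction — a ×2; n, d never used (weakening))
affine ✗ (needs contraction — a ×2)
relevant ✗ (n, d never used (weakening))
unrestricted ✓ (well-typed at Int -> (Str -> Str) -> Str -> Str; no restrictions here)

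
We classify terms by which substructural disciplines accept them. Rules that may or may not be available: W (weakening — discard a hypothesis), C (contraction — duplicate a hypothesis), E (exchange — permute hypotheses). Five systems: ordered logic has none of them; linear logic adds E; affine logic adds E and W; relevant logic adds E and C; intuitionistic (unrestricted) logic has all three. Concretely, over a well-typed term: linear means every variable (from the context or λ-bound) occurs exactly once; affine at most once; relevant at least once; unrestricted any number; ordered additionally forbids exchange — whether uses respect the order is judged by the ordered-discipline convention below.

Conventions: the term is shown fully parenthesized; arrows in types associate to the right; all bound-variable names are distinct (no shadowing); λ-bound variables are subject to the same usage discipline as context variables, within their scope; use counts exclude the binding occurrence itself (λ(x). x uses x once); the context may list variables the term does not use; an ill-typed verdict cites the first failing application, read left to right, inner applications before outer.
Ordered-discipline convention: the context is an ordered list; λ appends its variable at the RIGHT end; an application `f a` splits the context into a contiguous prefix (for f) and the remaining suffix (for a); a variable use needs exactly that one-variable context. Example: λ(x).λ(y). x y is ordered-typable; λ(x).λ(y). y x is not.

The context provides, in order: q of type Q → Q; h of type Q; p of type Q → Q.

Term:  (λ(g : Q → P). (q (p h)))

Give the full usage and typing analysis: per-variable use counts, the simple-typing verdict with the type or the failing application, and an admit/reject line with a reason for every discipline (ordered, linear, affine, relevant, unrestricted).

use counts: q: 1×, h: 1×, p: 1×, g (λ-bound): 0×
use order (left to right): q, p, h
typing: well-typed — term : (Q → P) → Q
ordered: ✗, needs weakening: g unused
linear: ✗, needs weakening: g unused
affine: ✓, q, h, p, g: no repeats, contraction unneeded
relevant: ✗, needs weakening: g unused
unrestricted: ✓, typability at (Q → P) → Q is all that's needed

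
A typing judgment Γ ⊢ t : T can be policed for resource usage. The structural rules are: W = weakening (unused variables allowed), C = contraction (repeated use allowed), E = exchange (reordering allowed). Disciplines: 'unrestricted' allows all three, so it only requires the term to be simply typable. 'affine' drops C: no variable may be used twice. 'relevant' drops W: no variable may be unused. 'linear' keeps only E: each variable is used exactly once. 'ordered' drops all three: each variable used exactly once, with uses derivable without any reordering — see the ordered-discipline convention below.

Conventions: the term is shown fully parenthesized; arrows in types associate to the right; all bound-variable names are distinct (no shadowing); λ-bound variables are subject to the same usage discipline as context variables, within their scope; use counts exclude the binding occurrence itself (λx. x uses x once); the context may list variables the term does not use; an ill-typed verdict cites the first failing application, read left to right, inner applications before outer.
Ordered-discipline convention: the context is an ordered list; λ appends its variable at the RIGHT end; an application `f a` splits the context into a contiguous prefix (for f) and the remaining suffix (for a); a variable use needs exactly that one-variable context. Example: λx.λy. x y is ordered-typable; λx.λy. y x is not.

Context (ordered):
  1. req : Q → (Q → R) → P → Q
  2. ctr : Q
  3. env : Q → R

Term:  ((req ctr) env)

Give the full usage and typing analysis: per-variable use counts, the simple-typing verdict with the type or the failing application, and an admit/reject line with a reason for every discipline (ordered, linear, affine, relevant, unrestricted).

counts: req: 1, ctr: 1, env: 1
uses in reading order: req, ctr, env
typing: the term checks, with type P → Q
ordered: ✓ — one use each (req, ctr, env); ordered split holds
linear: ✓ — req, ctr, env: one use apiece
affine: ✓ — req, ctr, env: no repeats, contraction unneeded
relevant: ✓ — every one of req, ctr, env appears
unrestricted: ✓ — simply typable at P → Q; W, C, E all held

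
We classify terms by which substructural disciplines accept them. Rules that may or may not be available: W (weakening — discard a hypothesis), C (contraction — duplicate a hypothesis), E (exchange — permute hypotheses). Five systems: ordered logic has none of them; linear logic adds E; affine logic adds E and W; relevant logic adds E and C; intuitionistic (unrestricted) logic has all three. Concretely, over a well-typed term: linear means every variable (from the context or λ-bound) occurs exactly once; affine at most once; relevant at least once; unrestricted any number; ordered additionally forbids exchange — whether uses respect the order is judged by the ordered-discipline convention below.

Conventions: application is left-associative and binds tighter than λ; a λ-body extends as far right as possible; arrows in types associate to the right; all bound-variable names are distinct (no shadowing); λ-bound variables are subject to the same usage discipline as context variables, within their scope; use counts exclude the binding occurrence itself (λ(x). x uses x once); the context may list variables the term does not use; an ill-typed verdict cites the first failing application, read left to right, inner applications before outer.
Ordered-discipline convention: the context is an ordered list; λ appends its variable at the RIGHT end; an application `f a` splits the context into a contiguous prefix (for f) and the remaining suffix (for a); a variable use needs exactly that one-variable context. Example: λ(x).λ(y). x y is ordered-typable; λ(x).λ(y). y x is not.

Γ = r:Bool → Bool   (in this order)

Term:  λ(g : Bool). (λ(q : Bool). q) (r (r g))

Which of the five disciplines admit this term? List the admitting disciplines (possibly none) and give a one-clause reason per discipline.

accepted by: relevant, unrestricted
variable uses: r: 2, g (bound): 1, q (bound): 1
left-to-right use order: q, r, r, g
typing: the term checks, with type Bool → Bool
ordered ✗ (uses contraction: r ×2)
linear ✗ (uses contraction: r ×2)
affine ✗ (uses contraction: r ×2)
relevant ✓ (r, g, q: all used, weakening unneeded)
unrestricted ✓ (simply typable at Bool → Bool; W, C, E all held)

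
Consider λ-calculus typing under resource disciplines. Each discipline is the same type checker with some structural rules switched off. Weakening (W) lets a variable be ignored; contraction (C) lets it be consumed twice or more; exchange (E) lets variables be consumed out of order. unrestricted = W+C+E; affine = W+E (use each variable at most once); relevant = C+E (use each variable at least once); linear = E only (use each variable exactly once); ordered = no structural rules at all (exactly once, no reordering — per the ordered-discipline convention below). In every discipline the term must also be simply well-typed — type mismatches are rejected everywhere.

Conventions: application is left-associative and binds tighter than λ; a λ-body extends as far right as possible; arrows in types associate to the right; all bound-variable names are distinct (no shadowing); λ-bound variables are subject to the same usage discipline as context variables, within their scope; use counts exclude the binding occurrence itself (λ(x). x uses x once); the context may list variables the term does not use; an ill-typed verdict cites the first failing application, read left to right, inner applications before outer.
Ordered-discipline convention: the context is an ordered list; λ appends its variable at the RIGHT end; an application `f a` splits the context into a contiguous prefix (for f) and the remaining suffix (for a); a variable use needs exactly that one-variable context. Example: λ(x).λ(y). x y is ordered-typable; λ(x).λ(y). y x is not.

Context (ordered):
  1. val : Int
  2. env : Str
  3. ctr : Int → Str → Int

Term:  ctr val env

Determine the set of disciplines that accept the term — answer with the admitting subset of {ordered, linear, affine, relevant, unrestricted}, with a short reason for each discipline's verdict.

admitted in: linear, affine, relevant, unrestricted
usage: val ×1, env ×1, ctr ×1
uses in reading order: ctr, val, env
typing: well-typed at Int
ordered: ✗, no contiguous prefix/suffix split fits ctr, val, env
linear: ✓, each of val, env, ctr used exactly once
affine: ✓, at most one use each (val, env, ctr)
relevant: ✓, none of val, env, ctr goes unused
unrestricted: ✓, well-typed at Int; no restrictions here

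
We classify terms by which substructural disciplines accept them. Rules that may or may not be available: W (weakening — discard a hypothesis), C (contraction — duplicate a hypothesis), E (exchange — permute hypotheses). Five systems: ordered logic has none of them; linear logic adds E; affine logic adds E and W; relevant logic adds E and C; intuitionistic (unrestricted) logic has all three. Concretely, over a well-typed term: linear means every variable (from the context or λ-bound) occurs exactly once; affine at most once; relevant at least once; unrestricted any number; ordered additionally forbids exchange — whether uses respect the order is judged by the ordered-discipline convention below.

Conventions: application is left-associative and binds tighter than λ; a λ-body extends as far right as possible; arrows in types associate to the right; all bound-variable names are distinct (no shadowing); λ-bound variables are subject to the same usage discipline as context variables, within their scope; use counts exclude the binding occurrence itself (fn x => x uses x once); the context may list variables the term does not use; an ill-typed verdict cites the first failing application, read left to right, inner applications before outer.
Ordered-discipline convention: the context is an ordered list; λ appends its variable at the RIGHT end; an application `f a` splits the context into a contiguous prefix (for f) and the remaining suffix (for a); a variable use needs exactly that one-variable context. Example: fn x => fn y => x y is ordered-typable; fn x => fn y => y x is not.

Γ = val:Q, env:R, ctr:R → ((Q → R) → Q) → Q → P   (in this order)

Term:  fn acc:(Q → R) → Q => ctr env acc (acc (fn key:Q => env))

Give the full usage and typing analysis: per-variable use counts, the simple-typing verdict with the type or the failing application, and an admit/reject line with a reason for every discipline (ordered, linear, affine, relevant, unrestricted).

usage: val: 0, env: 2, ctr: 1, acc (bound): 2, key (bound): 0
order of uses: ctr, env, acc, acc, env
typing: the term checks, with type ((Q → R) → Q) → P
ordered: ✗ — env ×2, acc ×2 used more than once (contraction); needs weakening: val, key unused
linear: ✗ — env ×2, acc ×2 used more than once (contraction); needs weakening: val, key unused
affine: ✗ — env ×2, acc ×2 used more than once (contraction)
relevant: ✗ — needs weakening: val, key unused
unrestricted: ✓ — typability at ((Q → R) → Q) → P is all that's needed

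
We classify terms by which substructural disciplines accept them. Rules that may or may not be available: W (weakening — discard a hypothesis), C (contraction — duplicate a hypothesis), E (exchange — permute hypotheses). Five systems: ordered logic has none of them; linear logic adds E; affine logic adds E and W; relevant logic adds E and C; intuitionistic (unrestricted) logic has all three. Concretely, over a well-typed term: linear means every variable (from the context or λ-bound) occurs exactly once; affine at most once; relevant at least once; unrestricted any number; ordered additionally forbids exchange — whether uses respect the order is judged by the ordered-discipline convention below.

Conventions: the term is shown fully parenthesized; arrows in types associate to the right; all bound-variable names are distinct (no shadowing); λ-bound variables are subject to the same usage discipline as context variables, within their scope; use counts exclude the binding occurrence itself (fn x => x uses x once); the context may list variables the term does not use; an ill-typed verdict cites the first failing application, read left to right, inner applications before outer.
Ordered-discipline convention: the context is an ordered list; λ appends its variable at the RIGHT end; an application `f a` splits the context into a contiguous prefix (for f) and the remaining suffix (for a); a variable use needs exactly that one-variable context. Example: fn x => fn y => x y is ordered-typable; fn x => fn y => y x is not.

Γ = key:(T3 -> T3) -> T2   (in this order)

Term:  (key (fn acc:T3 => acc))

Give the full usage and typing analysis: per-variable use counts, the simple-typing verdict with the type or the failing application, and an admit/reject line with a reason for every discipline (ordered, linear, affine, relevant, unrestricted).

variable uses: key=1; acc (λ-bound)=1
left-to-right use order: key, acc
typing: ✓ — T2
ordered: ✓, one use each (key, acc); ordered split holds
linear: ✓, each of key, acc used exactly once
affine: ✓, key, acc: no repeats, contraction unneeded
relevant: ✓, every one of key, acc appears
unrestricted: ✓, well-typed at T2; no restrictions here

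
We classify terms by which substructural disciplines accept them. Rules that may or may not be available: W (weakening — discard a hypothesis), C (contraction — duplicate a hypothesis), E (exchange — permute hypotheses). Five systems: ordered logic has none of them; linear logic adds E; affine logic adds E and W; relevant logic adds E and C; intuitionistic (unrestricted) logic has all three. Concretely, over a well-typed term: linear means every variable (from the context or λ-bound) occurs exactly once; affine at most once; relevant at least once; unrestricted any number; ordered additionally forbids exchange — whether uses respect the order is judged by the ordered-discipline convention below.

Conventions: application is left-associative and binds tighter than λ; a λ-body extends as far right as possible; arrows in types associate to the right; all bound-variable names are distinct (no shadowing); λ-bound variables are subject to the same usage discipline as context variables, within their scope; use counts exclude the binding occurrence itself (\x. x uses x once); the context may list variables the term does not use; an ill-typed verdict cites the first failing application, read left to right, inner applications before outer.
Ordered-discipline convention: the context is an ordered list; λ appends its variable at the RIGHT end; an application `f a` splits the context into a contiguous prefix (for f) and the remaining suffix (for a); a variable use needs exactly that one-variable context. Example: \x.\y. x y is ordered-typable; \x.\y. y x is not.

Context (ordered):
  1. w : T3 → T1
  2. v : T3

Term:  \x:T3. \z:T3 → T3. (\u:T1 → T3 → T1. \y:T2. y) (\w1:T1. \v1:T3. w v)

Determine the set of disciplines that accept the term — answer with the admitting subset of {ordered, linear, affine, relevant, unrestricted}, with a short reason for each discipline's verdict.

admitting disciplines: affine, unrestricted
variable uses: w ×1; v ×1; x (λ-bound) ×0; z (λ-bound) ×0; u (λ-bound) ×0; y (λ-bound) ×1; w1 (λ-bound) ×0; v1 (λ-bound) ×0
order of uses: y, w, v
typing: well-typed at T3 → (T3 → T3) → T2 → T2
ordered: ✗, x, z, u, w1, v1 never used (weakening)
linear: ✗, x, z, u, w1, v1 never used (weakening)
affine: ✓, none of w, v, x, z, u, y, w1, v1 used more than once
relevant: ✗, x, z, u, w1, v1 never used (weakening)
unrestricted: ✓, well-typed at T3 → (T3 → T3) → T2 → T2; no restrictions here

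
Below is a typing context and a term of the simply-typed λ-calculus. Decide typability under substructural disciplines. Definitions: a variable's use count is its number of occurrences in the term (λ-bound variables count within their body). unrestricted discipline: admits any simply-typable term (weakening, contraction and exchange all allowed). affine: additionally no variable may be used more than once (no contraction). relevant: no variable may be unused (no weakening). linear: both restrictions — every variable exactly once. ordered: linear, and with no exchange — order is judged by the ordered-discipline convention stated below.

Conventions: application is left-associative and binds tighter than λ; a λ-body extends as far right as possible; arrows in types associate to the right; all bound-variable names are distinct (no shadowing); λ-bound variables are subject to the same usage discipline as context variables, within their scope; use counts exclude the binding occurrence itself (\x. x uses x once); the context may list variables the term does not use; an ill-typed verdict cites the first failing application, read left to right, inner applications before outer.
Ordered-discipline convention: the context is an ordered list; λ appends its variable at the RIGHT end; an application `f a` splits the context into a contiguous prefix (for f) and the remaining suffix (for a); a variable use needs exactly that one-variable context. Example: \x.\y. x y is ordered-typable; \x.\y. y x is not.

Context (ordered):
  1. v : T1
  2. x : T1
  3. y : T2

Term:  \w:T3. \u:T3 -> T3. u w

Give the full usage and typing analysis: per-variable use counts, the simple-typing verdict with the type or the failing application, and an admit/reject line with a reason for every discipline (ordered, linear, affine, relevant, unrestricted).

usage: v=0, x=0, y=0, w (λ-bound)=1, u (λ-bound)=1
order of uses: u, w
typing: well-typed at T3 -> (T3 -> T3) -> T3
ordered: ✗, unused: v, x, y — weakening required
linear: ✗, unused: v, x, y — weakening required
affine: ✓, at most one use each (v, x, y, w, u)
relevant: ✗, unused: v, x, y — weakening required
unrestricted: ✓, typability at T3 -> (T3 -> T3) -> T3 is all that's needed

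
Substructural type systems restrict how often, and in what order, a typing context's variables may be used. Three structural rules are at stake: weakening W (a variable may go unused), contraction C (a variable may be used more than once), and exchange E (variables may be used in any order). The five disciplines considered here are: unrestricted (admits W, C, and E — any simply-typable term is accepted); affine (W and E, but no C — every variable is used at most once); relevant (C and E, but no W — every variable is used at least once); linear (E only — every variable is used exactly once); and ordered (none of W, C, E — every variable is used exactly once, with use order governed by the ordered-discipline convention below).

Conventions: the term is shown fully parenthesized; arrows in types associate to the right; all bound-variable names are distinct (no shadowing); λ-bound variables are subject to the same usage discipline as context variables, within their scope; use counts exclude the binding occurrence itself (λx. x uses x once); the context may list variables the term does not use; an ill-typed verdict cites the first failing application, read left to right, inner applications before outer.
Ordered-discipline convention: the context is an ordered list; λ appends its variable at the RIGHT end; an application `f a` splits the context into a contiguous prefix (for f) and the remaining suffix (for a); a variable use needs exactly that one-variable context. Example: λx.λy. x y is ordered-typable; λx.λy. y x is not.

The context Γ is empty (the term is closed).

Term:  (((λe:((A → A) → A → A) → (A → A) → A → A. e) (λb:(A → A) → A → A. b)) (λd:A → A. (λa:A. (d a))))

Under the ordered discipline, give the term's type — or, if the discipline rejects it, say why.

term : (A → A) → A → A
usage: e [bound]: 1; b [bound]: 1; d [bound]: 1; a [bound]: 1
order of uses: e, b, d, a
typing: ✓ — (A → A) → A → A
all disciplines: ordered ✓ | linear ✓ | affine ✓ | relevant ✓ | unrestricted ✓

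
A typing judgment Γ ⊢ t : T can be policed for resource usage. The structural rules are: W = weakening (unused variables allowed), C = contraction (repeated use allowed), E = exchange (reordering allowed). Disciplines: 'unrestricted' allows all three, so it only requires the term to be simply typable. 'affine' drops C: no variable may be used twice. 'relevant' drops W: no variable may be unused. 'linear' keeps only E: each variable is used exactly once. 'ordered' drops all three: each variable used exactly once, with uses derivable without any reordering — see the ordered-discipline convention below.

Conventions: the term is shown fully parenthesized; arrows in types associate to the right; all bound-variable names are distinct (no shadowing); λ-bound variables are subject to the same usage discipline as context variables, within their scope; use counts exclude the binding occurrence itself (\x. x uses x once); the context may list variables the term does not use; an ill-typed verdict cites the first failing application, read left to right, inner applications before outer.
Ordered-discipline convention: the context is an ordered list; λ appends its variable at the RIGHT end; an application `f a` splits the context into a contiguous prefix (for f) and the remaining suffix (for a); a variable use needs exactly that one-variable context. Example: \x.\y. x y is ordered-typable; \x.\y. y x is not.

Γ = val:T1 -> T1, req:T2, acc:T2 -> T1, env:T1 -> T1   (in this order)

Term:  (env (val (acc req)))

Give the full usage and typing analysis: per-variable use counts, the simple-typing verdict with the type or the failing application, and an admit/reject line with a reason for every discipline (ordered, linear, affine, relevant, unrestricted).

counts: val: 1×; req: 1×; acc: 1×; env: 1×
use order (left to right): env, val, acc, req
typing: well-typed — term : T1
ordered: ✗ — use order env, val, acc, req needs exchange
linear: ✓ — exactly-once usage across val, req, acc, env
affine: ✓ — no duplicate uses among val, req, acc, env
relevant: ✓ — at least one use each (val, req, acc, env)
unrestricted: ✓ — simply typable at T1; W, C, E all held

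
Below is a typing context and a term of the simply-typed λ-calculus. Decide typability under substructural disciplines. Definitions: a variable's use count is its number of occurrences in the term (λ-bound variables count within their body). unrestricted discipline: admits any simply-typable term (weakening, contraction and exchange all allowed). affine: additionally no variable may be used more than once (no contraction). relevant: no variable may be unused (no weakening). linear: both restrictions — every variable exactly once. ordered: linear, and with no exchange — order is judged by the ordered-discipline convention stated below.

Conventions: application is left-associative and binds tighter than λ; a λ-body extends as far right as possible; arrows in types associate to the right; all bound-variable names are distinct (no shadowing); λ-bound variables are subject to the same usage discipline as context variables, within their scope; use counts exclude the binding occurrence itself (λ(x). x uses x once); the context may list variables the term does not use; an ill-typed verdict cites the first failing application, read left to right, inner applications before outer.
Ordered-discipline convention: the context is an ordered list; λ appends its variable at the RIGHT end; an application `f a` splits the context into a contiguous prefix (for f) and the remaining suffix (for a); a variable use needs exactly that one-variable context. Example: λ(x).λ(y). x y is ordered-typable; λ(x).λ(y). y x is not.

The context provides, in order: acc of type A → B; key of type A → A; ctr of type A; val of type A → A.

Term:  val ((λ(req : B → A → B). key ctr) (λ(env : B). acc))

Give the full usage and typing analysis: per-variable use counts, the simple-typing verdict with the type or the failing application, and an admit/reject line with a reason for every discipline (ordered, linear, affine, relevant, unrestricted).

variable uses: acc ×1; key ×1; ctr ×1; val ×1; req (λ-bound) ×0; env (λ-bound) ×0
order of uses: val, key, ctr, acc
typing: well-typed — term : A
ordered: ✗, needs weakening: req, env unused
linear: ✗, needs weakening: req, env unused
affine: ✓, none of acc, key, ctr, val, req, env used more than once
relevant: ✗, needs weakening: req, env unused
unrestricted: ✓, simply typable at A; W, C, E all held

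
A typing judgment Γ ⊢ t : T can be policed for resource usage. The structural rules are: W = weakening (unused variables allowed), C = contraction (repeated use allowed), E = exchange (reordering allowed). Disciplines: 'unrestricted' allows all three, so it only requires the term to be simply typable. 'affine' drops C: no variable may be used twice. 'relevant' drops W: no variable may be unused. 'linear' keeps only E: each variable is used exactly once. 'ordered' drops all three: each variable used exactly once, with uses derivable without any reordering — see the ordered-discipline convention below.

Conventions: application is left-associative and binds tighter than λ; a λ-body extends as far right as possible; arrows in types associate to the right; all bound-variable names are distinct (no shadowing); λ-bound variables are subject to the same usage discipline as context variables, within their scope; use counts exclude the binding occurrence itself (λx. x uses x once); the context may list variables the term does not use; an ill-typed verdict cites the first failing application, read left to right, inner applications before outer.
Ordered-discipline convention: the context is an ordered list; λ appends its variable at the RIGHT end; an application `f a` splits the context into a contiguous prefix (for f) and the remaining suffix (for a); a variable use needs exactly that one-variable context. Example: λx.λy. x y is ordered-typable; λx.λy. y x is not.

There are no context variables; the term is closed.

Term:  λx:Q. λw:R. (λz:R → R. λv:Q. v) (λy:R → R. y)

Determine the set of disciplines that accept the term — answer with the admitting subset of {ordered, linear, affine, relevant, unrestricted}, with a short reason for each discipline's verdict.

admitting disciplines: none
counts: x (bound): 0, w (bound): 0, z (bound): 0, v (bound): 1, y (bound): 1
use order (left to right): v, y
typing: ill-typed: a function awaiting R → R gets (R → R) → R → R
ordered: ✗, not simply typable
linear: ✗, fails simple typing
affine: ✗, a type mismatch blocks all five
relevant: ✗, the type mismatch rejects it
unrestricted: ✗, not simply typable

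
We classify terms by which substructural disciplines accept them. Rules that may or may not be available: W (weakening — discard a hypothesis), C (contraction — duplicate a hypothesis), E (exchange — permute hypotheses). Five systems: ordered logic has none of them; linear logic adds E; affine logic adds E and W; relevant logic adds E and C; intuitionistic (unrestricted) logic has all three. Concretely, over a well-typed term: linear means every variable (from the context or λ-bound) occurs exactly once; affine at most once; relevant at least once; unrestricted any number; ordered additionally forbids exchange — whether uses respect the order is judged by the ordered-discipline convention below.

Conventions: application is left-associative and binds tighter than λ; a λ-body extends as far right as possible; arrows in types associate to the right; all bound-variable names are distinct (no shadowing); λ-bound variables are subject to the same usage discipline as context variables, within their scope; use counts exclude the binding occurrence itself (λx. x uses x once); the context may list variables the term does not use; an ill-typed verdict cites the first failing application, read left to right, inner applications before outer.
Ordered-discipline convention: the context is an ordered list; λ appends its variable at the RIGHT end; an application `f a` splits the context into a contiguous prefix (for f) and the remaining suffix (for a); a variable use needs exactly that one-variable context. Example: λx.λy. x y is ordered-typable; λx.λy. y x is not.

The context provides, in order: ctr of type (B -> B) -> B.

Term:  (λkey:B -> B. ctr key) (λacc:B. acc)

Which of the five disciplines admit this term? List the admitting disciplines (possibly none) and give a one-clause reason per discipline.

admitted in: ordered, linear, affine, relevant, unrestricted
counts: ctr=1, key (λ-bound)=1, acc (λ-bound)=1
left-to-right use order: ctr, key, acc
typing: well-typed at B
ordered: ✓, ctr, key, acc: once each, no exchange needed
linear: ✓, ctr, key, acc: one use apiece
affine: ✓, none of ctr, key, acc used more than once
relevant: ✓, ctr, key, acc: all used, weakening unneeded
unrestricted: ✓, well-typed at B; no restrictions here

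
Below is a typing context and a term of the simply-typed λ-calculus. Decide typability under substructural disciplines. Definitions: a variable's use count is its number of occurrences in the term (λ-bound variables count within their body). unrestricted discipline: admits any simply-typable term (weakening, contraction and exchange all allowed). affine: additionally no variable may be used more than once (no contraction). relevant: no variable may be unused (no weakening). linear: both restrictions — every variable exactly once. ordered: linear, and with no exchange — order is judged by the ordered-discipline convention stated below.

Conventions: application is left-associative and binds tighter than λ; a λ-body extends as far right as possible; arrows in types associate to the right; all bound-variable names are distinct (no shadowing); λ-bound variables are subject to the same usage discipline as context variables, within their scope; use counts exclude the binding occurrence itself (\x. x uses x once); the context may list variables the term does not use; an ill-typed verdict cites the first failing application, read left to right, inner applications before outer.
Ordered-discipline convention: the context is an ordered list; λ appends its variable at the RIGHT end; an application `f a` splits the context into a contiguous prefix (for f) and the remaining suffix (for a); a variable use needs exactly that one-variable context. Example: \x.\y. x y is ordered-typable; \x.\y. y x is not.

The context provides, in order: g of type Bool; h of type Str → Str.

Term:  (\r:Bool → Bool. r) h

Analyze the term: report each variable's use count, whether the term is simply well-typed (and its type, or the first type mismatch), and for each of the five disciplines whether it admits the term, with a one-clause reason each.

usage: g: 0×, h: 1×, r (bound): 1×
use order (left to right): r, h
typing: ill-typed: a function awaiting Bool → Bool gets Str → Str
ordered ✗ (fails simple typing)
linear ✗ (a type mismatch blocks all five)
affine ✗ (the type mismatch rejects it)
relevant ✗ (not simply typable)
unrestricted ✗ (fails simple typing)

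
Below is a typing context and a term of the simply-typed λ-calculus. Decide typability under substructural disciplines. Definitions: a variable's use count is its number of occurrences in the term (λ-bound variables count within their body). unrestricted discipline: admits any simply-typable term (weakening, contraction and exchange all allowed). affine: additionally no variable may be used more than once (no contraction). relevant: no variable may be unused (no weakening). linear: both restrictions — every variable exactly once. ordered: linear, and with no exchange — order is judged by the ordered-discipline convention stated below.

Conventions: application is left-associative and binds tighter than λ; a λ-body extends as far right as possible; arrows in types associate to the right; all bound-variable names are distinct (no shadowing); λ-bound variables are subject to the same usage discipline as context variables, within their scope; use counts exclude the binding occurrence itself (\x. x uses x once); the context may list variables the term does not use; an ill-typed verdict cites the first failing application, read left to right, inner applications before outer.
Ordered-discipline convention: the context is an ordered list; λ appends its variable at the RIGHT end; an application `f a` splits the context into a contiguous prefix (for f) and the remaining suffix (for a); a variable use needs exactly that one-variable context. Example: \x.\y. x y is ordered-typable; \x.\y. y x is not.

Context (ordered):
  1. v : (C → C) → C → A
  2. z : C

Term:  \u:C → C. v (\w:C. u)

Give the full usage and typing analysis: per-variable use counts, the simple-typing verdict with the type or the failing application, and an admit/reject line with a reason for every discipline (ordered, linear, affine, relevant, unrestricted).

use counts: v ×1, z ×0, u (bound) ×1, w (bound) ×0
order of uses: v, u
typing: ill-typed: argument of type C → C → C where C → C is required
ordered ✗ (fails simple typing)
linear ✗ (a type mismatch blocks all five)
affine ✗ (the type mismatch rejects it)
relevant ✗ (not simply typable)
unrestricted ✗ (fails simple typing)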